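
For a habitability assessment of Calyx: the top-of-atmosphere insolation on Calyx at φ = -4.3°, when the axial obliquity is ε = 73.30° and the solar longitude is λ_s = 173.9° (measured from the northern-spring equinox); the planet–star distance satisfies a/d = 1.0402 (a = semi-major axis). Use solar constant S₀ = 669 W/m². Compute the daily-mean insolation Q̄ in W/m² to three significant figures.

Solar declination: sin δ = sin ε · sin λ_s = sin 73.30° × sin 173.9° = 0.10178, so δ = +5.842°.
cos H₀ = −tan(-4.3°) tan(+5.842°) = 0.0077, H₀ = 1.5631 rad.
Bracket: H₀ sin φ sin δ + cos φ cos δ sin H₀ = 1.5631×-0.07498×0.10178 + 0.99719×0.99481×0.99997 = -0.011929 + 0.991985 = 0.980056.
Inverse-square distance factor (a/d)² = 1.0402² = 1.082016.
Q̄ = (S₀/π) × 1.082016 × [bracket] = (669/π) × 1.082016 × 0.980056 = 225.8 W/m².

Q̄ ≈ 226 W/m²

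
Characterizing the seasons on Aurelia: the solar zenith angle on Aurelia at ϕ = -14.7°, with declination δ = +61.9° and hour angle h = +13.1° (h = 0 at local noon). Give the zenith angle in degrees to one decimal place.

θ_z = 77.3°

cos θ_z = sin ϕ sin δ + cos ϕ cos δ cos h = -0.223847 + 0.443738 = 0.219891.
θ_z = arccos(0.219891) = 77.3°.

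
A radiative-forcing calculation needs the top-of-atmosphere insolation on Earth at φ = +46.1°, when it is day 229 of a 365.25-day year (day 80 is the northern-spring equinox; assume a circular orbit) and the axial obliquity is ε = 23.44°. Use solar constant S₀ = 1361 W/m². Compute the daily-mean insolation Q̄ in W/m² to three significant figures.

Q̄ ≈ 408 W/m²

Solar longitude: λ_s = 360° × (229 − 80)/365.25 = 146.858°.
sin δ = sin 23.44° × sin 146.858° = 0.21748, so δ = +12.561°.
cos H₀ = −tan(+46.1°) tan(+12.561°) = -0.2315, H₀ = 1.8044 rad.
Bracket: H₀ sin φ sin δ + cos φ cos δ sin H₀ = 1.8044×0.72055×0.21748 + 0.69340×0.97607×0.97283 = 0.282759 + 0.658418 = 0.941177.
Q̄ = (S₀/π) × [bracket] = (1361/π) × 0.941177 = 407.7 W/m².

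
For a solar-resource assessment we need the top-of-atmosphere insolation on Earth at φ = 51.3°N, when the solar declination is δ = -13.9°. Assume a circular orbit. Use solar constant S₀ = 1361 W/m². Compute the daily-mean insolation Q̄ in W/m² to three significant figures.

Q̄ ≈ 148 W/m²

cos H₀ = −tan(+51.3°) tan(-13.900°) = 0.3089, H₀ = 1.2568 rad.
Bracket: H₀ sin φ sin δ + cos φ cos δ sin H₀ = 1.2568×0.78043×-0.24023 + 0.62524×0.97072×0.95109 = -0.235628 + 0.577248 = 0.341620.
Q̄ = (S₀/π) × [bracket] = (1361/π) × 0.341620 = 148.0 W/m².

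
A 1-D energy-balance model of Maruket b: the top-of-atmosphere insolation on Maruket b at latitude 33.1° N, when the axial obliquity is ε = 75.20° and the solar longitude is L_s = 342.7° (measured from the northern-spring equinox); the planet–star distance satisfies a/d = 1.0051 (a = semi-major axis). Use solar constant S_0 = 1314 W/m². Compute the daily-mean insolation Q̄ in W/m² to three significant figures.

Q̄ ≈ 241 W/m²

Solar declination: sin δ = sin ε · sin L_s = sin 75.20° × sin 342.7° = -0.28751, so δ = -16.709°.
cos h₀ = −tan(+33.1°) tan(-16.709°) = 0.1957, h₀ = 1.3738 rad.
Bracket: h₀ sin ϕ sin δ + cos ϕ cos δ sin h₀ = 1.3738×0.54610×-0.28751 + 0.83772×0.95778×0.98067 = -0.215699 + 0.786842 = 0.571143.
Inverse-square distance factor (a/d)² = 1.0051² = 1.010226.
Q̄ = (S_0/π) × 1.010226 × [bracket] = (1314/π) × 1.010226 × 0.571143 = 241.3 W/m².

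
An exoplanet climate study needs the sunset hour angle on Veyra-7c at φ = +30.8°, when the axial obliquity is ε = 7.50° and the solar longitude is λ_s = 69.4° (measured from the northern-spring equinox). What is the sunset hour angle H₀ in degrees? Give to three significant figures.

Solar declination: sin δ = sin ε · sin λ_s = sin 7.50° × sin 69.4° = 0.12218, so δ = +7.018°.
cos H₀ = −tan φ · tan δ = −tan(+30.8°) × tan(+7.018°) = -0.0734, so H₀ = 1.6442 rad = 94.21°.

H₀ = 94.2°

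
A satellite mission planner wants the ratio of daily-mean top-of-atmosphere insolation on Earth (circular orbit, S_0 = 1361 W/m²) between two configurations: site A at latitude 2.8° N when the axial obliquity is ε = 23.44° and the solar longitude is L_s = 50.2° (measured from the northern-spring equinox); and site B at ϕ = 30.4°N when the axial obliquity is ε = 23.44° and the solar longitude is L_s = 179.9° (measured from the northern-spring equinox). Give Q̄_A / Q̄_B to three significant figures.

— Configuration A (ϕ=+2.8°):
Solar declination: sin δ = sin ε · sin L_s = sin 23.44° × sin 50.2° = 0.30561, so δ = +17.795°.
cos h₀ = −tan(+2.8°) tan(+17.795°) = -0.0157, h₀ = 1.5865 rad.
Bracket: h₀ sin ϕ sin δ + cos ϕ cos δ sin h₀ = 1.5865×0.04885×0.30561 + 0.99881×0.95216×0.99988 = 0.023685 + 0.950913 = 0.974598.
Q̄ = (S_0/π) × [bracket] = (1361/π) × 0.974598 = 422.22 W/m².
— Configuration B (ϕ=+30.4°):
Solar declination: sin δ = sin ε · sin L_s = sin 23.44° × sin 179.9° = 0.00069, so δ = +0.040°.
cos h₀ = −tan(+30.4°) tan(+0.040°) = -0.0004, h₀ = 1.5712 rad.
Bracket: h₀ sin ϕ sin δ + cos ϕ cos δ sin h₀ = 1.5712×0.50603×0.00069 + 0.86251×1.00000×1.00000 = 0.000549 + 0.862510 = 0.863059.
Q̄ = (S_0/π) × [bracket] = (1361/π) × 0.863059 = 373.89 W/m².
Ratio Q̄_A / Q̄_B = 422.22 / 373.89 = 1.129.

Q̄_A / Q̄_B ≈ 1.13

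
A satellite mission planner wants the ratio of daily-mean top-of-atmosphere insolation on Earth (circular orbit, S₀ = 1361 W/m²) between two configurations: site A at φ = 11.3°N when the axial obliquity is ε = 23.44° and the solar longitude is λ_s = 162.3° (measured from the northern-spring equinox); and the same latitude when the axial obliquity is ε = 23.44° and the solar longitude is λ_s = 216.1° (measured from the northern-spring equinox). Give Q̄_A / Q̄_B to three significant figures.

Q̄_A / Q̄_B ≈ 1.15

— Configuration A (φ=+11.3°):
Solar declination: sin δ = sin ε · sin λ_s = sin 23.44° × sin 162.3° = 0.12094, so δ = +6.946°.
cos H₀ = −tan(+11.3°) tan(+6.946°) = -0.0243, H₀ = 1.5951 rad.
Bracket: H₀ sin φ sin δ + cos φ cos δ sin H₀ = 1.5951×0.19595×0.12094 + 0.98061×0.99266×0.99970 = 0.037801 + 0.973120 = 1.010921.
Q̄ = (S₀/π) × [bracket] = (1361/π) × 1.010921 = 437.95 W/m².
— Configuration B (φ=+11.3°):
Solar declination: sin δ = sin ε · sin λ_s = sin 23.44° × sin 216.1° = -0.23438, so δ = -13.555°.
cos H₀ = −tan(+11.3°) tan(-13.555°) = 0.0482, H₀ = 1.5226 rad.
Bracket: H₀ sin φ sin δ + cos φ cos δ sin H₀ = 1.5226×0.19595×-0.23438 + 0.98061×0.97215×0.99884 = -0.069928 + 0.952194 = 0.882266.
Q̄ = (S₀/π) × [bracket] = (1361/π) × 0.882266 = 382.22 W/m².
Ratio Q̄_A / Q̄_B = 437.95 / 382.22 = 1.146.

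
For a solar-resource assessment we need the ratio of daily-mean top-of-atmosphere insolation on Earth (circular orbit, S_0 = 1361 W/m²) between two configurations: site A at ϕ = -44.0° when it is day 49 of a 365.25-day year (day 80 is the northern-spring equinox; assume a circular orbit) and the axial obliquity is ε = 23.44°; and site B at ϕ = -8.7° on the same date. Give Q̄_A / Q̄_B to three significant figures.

Q̄_A / Q̄_B ≈ 0.924

— Configuration A (ϕ=-44.0°):
Solar longitude: L_s = 360° × (49 − 80)/365.25 = -30.554°, i.e. -30.554° + 360° = 329.446°.
sin δ = sin 23.44° × sin 329.446° = -0.20222, so δ = -11.667°.
cos h₀ = −tan(-44.0°) tan(-11.667°) = -0.1994, h₀ = 1.7715 rad.
Bracket: h₀ sin ϕ sin δ + cos ϕ cos δ sin h₀ = 1.7715×-0.69466×-0.20222 + 0.71934×0.97934×0.97992 = 0.248850 + 0.690333 = 0.939183.
Q̄ = (S_0/π) × [bracket] = (1361/π) × 0.939183 = 406.87 W/m².
— Configuration B (ϕ=-8.7°):
cos h₀ = −tan(-8.7°) tan(-11.667°) = -0.0316, h₀ = 1.6024 rad.
Bracket: h₀ sin ϕ sin δ + cos ϕ cos δ sin h₀ = 1.6024×-0.15126×-0.20222 + 0.98849×0.97934×0.99950 = 0.049014 + 0.967584 = 1.016598.
Q̄ = (S_0/π) × [bracket] = (1361/π) × 1.016598 = 440.41 W/m².
Ratio Q̄_A / Q̄_B = 406.87 / 440.41 = 0.9238.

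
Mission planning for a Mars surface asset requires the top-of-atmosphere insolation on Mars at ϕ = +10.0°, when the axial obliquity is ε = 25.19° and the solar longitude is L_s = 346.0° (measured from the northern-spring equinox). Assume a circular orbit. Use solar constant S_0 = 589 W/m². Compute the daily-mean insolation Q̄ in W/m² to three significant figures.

Solar declination: sin δ = sin ε · sin L_s = sin 25.19° × sin 346.0° = -0.10297, so δ = -5.910°.
cos h₀ = −tan(+10.0°) tan(-5.910°) = 0.0183, h₀ = 1.5525 rad.
Bracket: h₀ sin ϕ sin δ + cos ϕ cos δ sin h₀ = 1.5525×0.17365×-0.10297 + 0.98481×0.99468×0.99983 = -0.027760 + 0.979404 = 0.951644.
Q̄ = (S_0/π) × [bracket] = (589/π) × 0.951644 = 178.4 W/m².

Q̄ ≈ 178 W/m²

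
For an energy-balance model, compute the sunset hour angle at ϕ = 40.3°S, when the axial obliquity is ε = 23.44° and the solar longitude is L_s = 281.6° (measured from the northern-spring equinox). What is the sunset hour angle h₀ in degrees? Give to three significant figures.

Solar declination: sin δ = sin ε · sin L_s = sin 23.44° × sin 281.6° = -0.38966, so δ = -22.934°.
cos h₀ = −tan ϕ · tan δ = −tan(-40.3°) × tan(-22.934°) = -0.3588, so h₀ = 1.9378 rad = 111.03°.

h₀ = 111°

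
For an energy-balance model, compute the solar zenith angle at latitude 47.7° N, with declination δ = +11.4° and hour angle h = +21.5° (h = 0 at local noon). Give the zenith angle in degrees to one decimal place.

cos θ_z = sin ϕ sin δ + cos ϕ cos δ cos h = 0.146194 + 0.613829 = 0.760023.
θ_z = arccos(0.760023) = 40.5°.

θ_z = 40.5°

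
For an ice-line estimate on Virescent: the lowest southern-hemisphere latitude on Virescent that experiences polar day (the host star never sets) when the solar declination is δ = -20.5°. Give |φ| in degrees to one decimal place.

|φ| = 69.5°

Polar day requires cos H₀ = −tan φ tan δ ≤ −1, i.e. tan φ tan δ ≥ 1.
The boundary is |tan φ| · |tan δ| = 1, so |φ| = 90° − |δ| = 90° − 20.5° = 69.5° in the southern hemisphere.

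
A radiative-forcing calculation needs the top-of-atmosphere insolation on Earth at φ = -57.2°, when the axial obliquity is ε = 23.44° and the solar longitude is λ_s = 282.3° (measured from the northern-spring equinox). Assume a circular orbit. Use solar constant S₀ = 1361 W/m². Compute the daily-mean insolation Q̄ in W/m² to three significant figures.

Q̄ ≈ 487 W/m²

Solar declination: sin δ = sin ε · sin λ_s = sin 23.44° × sin 282.3° = -0.38866, so δ = -22.871°.
cos H₀ = −tan(-57.2°) tan(-22.871°) = -0.6545, H₀ = 2.2844 rad.
Bracket: H₀ sin φ sin δ + cos φ cos δ sin H₀ = 2.2844×-0.84057×-0.38866 + 0.54171×0.92138×0.75603 = 0.746304 + 0.377350 = 1.123654.
Q̄ = (S₀/π) × [bracket] = (1361/π) × 1.123654 = 486.8 W/m².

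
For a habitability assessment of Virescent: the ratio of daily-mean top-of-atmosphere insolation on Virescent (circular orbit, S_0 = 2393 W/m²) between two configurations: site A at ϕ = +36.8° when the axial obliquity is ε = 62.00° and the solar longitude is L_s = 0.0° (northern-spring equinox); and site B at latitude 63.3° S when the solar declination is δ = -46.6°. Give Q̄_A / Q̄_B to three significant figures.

Q̄_A / Q̄_B ≈ 0.393

— Configuration A (ϕ=+36.8°):
Solar declination: sin δ = sin ε · sin L_s = sin 62.00° × sin 0.0° = 0.00000, so δ = +0.000°.
cos h₀ = −tan(+36.8°) tan(+0.000°) = -0.0000, h₀ = 1.5708 rad.
Bracket: h₀ sin ϕ sin δ + cos ϕ cos δ sin h₀ = 1.5708×0.59902×0.00000 + 0.80073×1.00000×1.00000 = 0.000000 + 0.800730 = 0.800730.
Q̄ = (S_0/π) × [bracket] = (2393/π) × 0.800730 = 609.93 W/m².
— Configuration B (ϕ=-63.3°):
cos h₀ = −tan(-63.3°) tan(-46.600°) = -2.1025 ≤ −1 ⇒ polar day, h₀ = π.
Bracket: h₀ sin ϕ sin δ + cos ϕ cos δ sin h₀ = 3.1416×-0.89337×-0.72657 + 0.44932×0.68709×0.00000 = 2.039199 + 0.000000 = 2.039199.
Q̄ = (S_0/π) × [bracket] = (2393/π) × 2.039199 = 1553.3 W/m².
Ratio Q̄_A / Q̄_B = 609.93 / 1553.3 = 0.3927.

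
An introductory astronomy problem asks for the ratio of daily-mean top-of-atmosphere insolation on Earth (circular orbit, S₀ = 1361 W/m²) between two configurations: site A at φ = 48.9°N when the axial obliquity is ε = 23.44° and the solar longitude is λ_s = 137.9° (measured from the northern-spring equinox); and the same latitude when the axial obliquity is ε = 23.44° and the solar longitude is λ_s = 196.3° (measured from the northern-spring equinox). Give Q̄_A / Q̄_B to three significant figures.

— Configuration A (φ=+48.9°):
Solar declination: sin δ = sin ε · sin λ_s = sin 23.44° × sin 137.9° = 0.26669, so δ = +15.467°.
cos H₀ = −tan(+48.9°) tan(+15.467°) = -0.3172, H₀ = 1.8936 rad.
Bracket: H₀ sin φ sin δ + cos φ cos δ sin H₀ = 1.8936×0.75356×0.26669 + 0.65738×0.96378×0.94836 = 0.380551 + 0.600852 = 0.981403.
Q̄ = (S₀/π) × [bracket] = (1361/π) × 0.981403 = 425.16 W/m².
— Configuration B (φ=+48.9°):
Solar declination: sin δ = sin ε · sin λ_s = sin 23.44° × sin 196.3° = -0.11165, so δ = -6.410°.
cos H₀ = −tan(+48.9°) tan(-6.410°) = 0.1288, H₀ = 1.4417 rad.
Bracket: H₀ sin φ sin δ + cos φ cos δ sin H₀ = 1.4417×0.75356×-0.11165 + 0.65738×0.99375×0.99167 = -0.121297 + 0.647830 = 0.526533.
Q̄ = (S₀/π) × [bracket] = (1361/π) × 0.526533 = 228.10 W/m².
Ratio Q̄_A / Q̄_B = 425.16 / 228.10 = 1.864.

Q̄_A / Q̄_B ≈ 1.86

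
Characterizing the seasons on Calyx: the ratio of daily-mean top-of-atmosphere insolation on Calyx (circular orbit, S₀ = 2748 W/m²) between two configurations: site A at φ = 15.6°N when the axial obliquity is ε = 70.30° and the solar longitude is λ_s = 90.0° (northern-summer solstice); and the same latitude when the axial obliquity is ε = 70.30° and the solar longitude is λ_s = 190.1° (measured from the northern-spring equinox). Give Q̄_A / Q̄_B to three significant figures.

Q̄_A / Q̄_B ≈ 0.939

— Configuration A (φ=+15.6°):
Solar declination: sin δ = sin ε · sin λ_s = sin 70.30° × sin 90.0° = 0.94147, so δ = +70.300°.
cos H₀ = −tan(+15.6°) tan(+70.300°) = -0.7798, H₀ = 2.4651 rad.
Bracket: H₀ sin φ sin δ + cos φ cos δ sin H₀ = 2.4651×0.26892×0.94147 + 0.96316×0.33710×0.62604 = 0.624114 + 0.203263 = 0.827377.
Q̄ = (S₀/π) × [bracket] = (2748/π) × 0.827377 = 723.72 W/m².
— Configuration B (φ=+15.6°):
Solar declination: sin δ = sin ε · sin λ_s = sin 70.30° × sin 190.1° = -0.16510, so δ = -9.503°.
cos H₀ = −tan(+15.6°) tan(-9.503°) = 0.0467, H₀ = 1.5240 rad.
Bracket: H₀ sin φ sin δ + cos φ cos δ sin H₀ = 1.5240×0.26892×-0.16510 + 0.96316×0.98628×0.99891 = -0.067664 + 0.948910 = 0.881246.
Q̄ = (S₀/π) × [bracket] = (2748/π) × 0.881246 = 770.84 W/m².
Ratio Q̄_A / Q̄_B = 723.72 / 770.84 = 0.9389.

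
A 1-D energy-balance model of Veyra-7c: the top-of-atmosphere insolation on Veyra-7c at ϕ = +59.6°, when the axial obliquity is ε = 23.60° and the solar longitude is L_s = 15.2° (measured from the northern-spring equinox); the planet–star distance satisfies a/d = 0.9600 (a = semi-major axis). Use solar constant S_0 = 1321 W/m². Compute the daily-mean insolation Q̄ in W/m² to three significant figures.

Q̄ ≈ 253 W/m²

Solar declination: sin δ = sin ε · sin L_s = sin 23.60° × sin 15.2° = 0.10497, so δ = +6.025°.
cos h₀ = −tan(+59.6°) tan(+6.025°) = -0.1799, h₀ = 1.7517 rad.
Bracket: h₀ sin ϕ sin δ + cos ϕ cos δ sin h₀ = 1.7517×0.86251×0.10497 + 0.50603×0.99448×0.98368 = 0.158595 + 0.495024 = 0.653619.
Inverse-square distance factor (a/d)² = 0.9600² = 0.921600.
Q̄ = (S_0/π) × 0.921600 × [bracket] = (1321/π) × 0.921600 × 0.653619 = 253.3 W/m².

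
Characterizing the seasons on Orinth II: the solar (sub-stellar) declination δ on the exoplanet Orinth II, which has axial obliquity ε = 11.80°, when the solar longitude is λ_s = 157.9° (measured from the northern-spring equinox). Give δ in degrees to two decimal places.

δ = +4.41°

sin δ = sin ε · sin λ_s = sin 11.80° × sin 157.9° = 0.076936.
δ = arcsin(0.076936) = +4.41°.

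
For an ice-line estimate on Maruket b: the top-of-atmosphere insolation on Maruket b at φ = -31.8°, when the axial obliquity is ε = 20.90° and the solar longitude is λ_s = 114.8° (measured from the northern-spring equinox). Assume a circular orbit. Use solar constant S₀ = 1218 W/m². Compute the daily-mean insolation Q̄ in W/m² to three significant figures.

Solar declination: sin δ = sin ε · sin λ_s = sin 20.90° × sin 114.8° = 0.32384, so δ = +18.895°.
cos H₀ = −tan(-31.8°) tan(+18.895°) = 0.2122, H₀ = 1.3569 rad.
Bracket: H₀ sin φ sin δ + cos φ cos δ sin H₀ = 1.3569×-0.52696×0.32384 + 0.84989×0.94611×0.97722 = -0.231556 + 0.785772 = 0.554216.
Q̄ = (S₀/π) × [bracket] = (1218/π) × 0.554216 = 214.9 W/m².

Q̄ ≈ 215 W/m²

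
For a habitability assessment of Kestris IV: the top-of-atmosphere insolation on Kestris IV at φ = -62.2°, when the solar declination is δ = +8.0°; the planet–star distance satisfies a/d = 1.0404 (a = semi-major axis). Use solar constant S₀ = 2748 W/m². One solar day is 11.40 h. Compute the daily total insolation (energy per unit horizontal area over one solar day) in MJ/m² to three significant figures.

11.1 MJ/m²

cos H₀ = −tan(-62.2°) tan(+8.000°) = 0.2666, H₀ = 1.3010 rad.
Bracket: H₀ sin φ sin δ + cos φ cos δ sin H₀ = 1.3010×-0.88458×0.13917 + 0.46639×0.99027×0.96382 = -0.160162 + 0.445142 = 0.284980.
Inverse-square distance factor (a/d)² = 1.0404² = 1.082432.
Q̄ = (S₀/π) × 1.082432 × [bracket] = (2748/π) × 1.082432 × 0.284980 = 269.82 W/m².
Daily total = Q̄ × 11.40 h × 3600 s/h = 269.82 × 11.40 × 3600 / 10⁶ = 11.07 MJ/m².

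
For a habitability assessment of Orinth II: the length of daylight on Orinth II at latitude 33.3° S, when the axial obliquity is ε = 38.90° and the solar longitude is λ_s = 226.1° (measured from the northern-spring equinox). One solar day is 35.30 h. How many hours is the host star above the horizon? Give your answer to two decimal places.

21.47 h

Solar declination: sin δ = sin ε · sin λ_s = sin 38.90° × sin 226.1° = -0.45248, so δ = -26.903°.
cos H₀ = −tan φ · tan δ = −tan(-33.3°) × tan(-26.903°) = -0.3333, so H₀ = 1.9106 rad = 109.47°.
Daylight = 2H₀/(2π) × 35.30 h = (1.9106/π) × 35.30 = 21.47 h.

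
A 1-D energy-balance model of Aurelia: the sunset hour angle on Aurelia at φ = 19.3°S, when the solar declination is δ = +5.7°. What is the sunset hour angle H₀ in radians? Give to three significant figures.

cos H₀ = −tan φ · tan δ = −tan(-19.3°) × tan(+5.700°) = 0.0350, so H₀ = 1.5358 rad = 88.00°.

H₀ = 1.54 rad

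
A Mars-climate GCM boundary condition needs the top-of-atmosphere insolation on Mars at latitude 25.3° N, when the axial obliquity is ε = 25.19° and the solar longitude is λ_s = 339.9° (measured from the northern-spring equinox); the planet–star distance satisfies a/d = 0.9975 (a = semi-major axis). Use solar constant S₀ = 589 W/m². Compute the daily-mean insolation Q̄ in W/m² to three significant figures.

Q̄ ≈ 149 W/m²

Solar declination: sin δ = sin ε · sin λ_s = sin 25.19° × sin 339.9° = -0.14627, so δ = -8.411°.
cos H₀ = −tan(+25.3°) tan(-8.411°) = 0.0699, H₀ = 1.5008 rad.
Bracket: H₀ sin φ sin δ + cos φ cos δ sin H₀ = 1.5008×0.42736×-0.14627 + 0.90408×0.98924×0.99755 = -0.093815 + 0.892161 = 0.798346.
Inverse-square distance factor (a/d)² = 0.9975² = 0.995006.
Q̄ = (S₀/π) × 0.995006 × [bracket] = (589/π) × 0.995006 × 0.798346 = 148.9 W/m².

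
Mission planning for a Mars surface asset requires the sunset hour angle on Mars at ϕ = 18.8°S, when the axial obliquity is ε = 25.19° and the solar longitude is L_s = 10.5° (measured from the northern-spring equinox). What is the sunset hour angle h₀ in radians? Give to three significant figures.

Solar declination: sin δ = sin ε · sin L_s = sin 25.19° × sin 10.5° = 0.07756, so δ = +4.449°.
cos h₀ = −tan ϕ · tan δ = −tan(-18.8°) × tan(+4.449°) = 0.0265, so h₀ = 1.5443 rad = 88.48°.

h₀ = 1.54 rad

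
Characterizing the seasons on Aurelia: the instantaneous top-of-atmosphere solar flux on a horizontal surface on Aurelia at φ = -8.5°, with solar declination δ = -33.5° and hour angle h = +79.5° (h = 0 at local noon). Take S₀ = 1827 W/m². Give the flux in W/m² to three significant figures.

cos θ_z = sin φ sin δ + cos φ cos δ cos h = 0.081581 + 0.150294 = 0.231875.
Flux = S₀ · cos θ_z = 1827 × 0.231875 = 423.6 W/m².

424 W/m²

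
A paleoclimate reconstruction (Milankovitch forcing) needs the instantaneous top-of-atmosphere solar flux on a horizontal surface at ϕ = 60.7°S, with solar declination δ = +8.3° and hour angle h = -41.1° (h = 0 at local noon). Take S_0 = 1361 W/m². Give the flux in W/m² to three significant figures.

325 W/m²

cos θ_z = sin ϕ sin δ + cos ϕ cos δ cos h = -0.125889 + 0.364918 = 0.239029.
Flux = S_0 · cos θ_z = 1361 × 0.239029 = 325.3 W/m².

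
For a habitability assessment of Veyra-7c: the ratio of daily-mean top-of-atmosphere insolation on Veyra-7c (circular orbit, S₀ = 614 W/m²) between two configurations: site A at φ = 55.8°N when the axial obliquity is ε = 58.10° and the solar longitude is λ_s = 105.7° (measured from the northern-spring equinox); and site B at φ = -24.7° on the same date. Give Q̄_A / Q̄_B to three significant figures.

— Configuration A (φ=+55.8°):
Solar declination: sin δ = sin ε · sin λ_s = sin 58.10° × sin 105.7° = 0.81730, so δ = +54.815°.
cos H₀ = −tan(+55.8°) tan(+54.815°) = -2.0871 ≤ −1 ⇒ polar day, H₀ = π.
Bracket: H₀ sin φ sin δ + cos φ cos δ sin H₀ = 3.1416×0.82708×0.81730 + 0.56208×0.57622×0.00000 = 2.123635 + 0.000000 = 2.123635.
Q̄ = (S₀/π) × [bracket] = (614/π) × 2.123635 = 415.05 W/m².
— Configuration B (φ=-24.7°):
cos H₀ = −tan(-24.7°) tan(+54.815°) = 0.6524, H₀ = 0.8601 rad.
Bracket: H₀ sin φ sin δ + cos φ cos δ sin H₀ = 0.8601×-0.41787×0.81730 + 0.90851×0.57622×0.75789 = -0.293746 + 0.396757 = 0.103011.
Q̄ = (S₀/π) × [bracket] = (614/π) × 0.103011 = 20.133 W/m².
Ratio Q̄_A / Q̄_B = 415.05 / 20.133 = 20.62.

Q̄_A / Q̄_B ≈ 20.6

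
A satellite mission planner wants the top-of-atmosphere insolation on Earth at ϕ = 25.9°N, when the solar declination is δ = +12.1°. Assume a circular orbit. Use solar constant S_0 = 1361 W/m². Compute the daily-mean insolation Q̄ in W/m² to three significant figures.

cos h₀ = −tan(+25.9°) tan(+12.100°) = -0.1041, h₀ = 1.6751 rad.
Bracket: h₀ sin ϕ sin δ + cos ϕ cos δ sin h₀ = 1.6751×0.43680×0.20962 + 0.89956×0.97778×0.99457 = 0.153376 + 0.874796 = 1.028172.
Q̄ = (S_0/π) × [bracket] = (1361/π) × 1.028172 = 445.4 W/m².

Q̄ ≈ 445 W/m²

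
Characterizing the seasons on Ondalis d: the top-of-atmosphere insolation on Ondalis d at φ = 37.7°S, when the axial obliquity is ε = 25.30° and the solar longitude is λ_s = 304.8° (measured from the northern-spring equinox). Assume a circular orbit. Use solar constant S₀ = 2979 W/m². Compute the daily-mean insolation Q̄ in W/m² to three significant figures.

Q̄ ≈ 1.05e+03 W/m²

Solar declination: sin δ = sin ε · sin λ_s = sin 25.30° × sin 304.8° = -0.35092, so δ = -20.544°.
cos H₀ = −tan(-37.7°) tan(-20.544°) = -0.2896, H₀ = 1.8647 rad.
Bracket: H₀ sin φ sin δ + cos φ cos δ sin H₀ = 1.8647×-0.61153×-0.35092 + 0.79122×0.93640×0.95713 = 0.400161 + 0.709136 = 1.109297.
Q̄ = (S₀/π) × [bracket] = (2979/π) × 1.109297 = 1052 W/m².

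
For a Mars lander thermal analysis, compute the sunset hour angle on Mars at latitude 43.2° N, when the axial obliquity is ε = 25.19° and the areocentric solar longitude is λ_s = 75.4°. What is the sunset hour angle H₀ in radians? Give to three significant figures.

sin δ = sin 25.19° × sin 75.4° = 0.41188, so δ = +24.323°.
cos H₀ = −tan φ · tan δ = −tan(+43.2°) × tan(+24.323°) = -0.4245, so H₀ = 2.0092 rad = 115.12°.

H₀ = 2.01 rad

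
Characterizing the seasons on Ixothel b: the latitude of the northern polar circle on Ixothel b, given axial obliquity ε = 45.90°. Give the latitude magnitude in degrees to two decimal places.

44.10°

The polar circle is the lowest latitude that experiences at least one full rotation of continuous daylight at the northern-summer solstice; it lies at |φ| = 90° − ε = 90° − 45.90° = 44.10°.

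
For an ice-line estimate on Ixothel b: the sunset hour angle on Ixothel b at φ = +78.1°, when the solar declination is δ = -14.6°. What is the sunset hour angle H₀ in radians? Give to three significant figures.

H₀ = 0.00 rad

cos H₀ = −tan φ · tan δ = 1.2361 ≥ 1, so the host star never rises (polar night) and H₀ = 0.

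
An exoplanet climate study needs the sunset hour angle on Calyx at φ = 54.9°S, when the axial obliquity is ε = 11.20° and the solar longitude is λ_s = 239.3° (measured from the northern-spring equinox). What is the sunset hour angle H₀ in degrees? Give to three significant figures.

H₀ = 104°

Solar declination: sin δ = sin ε · sin λ_s = sin 11.20° × sin 239.3° = -0.16701, so δ = -9.614°.
cos H₀ = −tan φ · tan δ = −tan(-54.9°) × tan(-9.614°) = -0.2410, so H₀ = 1.8142 rad = 103.95°.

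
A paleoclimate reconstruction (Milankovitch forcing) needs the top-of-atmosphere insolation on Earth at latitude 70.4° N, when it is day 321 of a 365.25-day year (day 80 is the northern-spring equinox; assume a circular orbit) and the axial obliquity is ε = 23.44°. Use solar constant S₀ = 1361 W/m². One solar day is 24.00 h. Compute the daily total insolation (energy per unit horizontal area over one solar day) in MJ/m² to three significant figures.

Solar longitude: λ_s = 360° × (321 − 80)/365.25 = 237.536°.
sin δ = sin 23.44° × sin 237.536° = -0.33563, so δ = -19.611°.
cos H₀ = −tan(+70.4°) tan(-19.611°) = 1.0006 ≥ 1 ⇒ polar night, H₀ = 0 and Q̄ = 0.
Daily total = Q̄ × 24.00 h × 3600 s/h = 0.00 MJ/m².

0.00 MJ/m²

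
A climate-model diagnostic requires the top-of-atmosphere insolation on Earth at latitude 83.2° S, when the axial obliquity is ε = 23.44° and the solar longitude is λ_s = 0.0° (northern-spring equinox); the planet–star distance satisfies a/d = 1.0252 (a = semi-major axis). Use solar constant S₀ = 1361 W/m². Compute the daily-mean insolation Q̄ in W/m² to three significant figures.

Solar declination: sin δ = sin ε · sin λ_s = sin 23.44° × sin 0.0° = 0.00000, so δ = +0.000°.
cos H₀ = −tan(-83.2°) tan(+0.000°) = 0.0000, H₀ = 1.5708 rad.
Bracket: H₀ sin φ sin δ + cos φ cos δ sin H₀ = 1.5708×-0.99297×0.00000 + 0.11840×1.00000×1.00000 = -0.000000 + 0.118400 = 0.118400.
Inverse-square distance factor (a/d)² = 1.0252² = 1.051035.
Q̄ = (S₀/π) × 1.051035 × [bracket] = (1361/π) × 1.051035 × 0.118400 = 53.91 W/m².

Q̄ ≈ 53.9 W/m²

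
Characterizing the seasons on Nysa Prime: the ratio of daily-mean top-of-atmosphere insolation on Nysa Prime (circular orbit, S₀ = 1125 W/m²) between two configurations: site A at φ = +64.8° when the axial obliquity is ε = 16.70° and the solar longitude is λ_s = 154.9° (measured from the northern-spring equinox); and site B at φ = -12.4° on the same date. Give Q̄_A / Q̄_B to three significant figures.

— Configuration A (φ=+64.8°):
Solar declination: sin δ = sin ε · sin λ_s = sin 16.70° × sin 154.9° = 0.12190, so δ = +7.002°.
cos H₀ = −tan(+64.8°) tan(+7.002°) = -0.2610, H₀ = 1.8348 rad.
Bracket: H₀ sin φ sin δ + cos φ cos δ sin H₀ = 1.8348×0.90483×0.12190 + 0.42578×0.99254×0.96534 = 0.202376 + 0.407956 = 0.610332.
Q̄ = (S₀/π) × [bracket] = (1125/π) × 0.610332 = 218.56 W/m².
— Configuration B (φ=-12.4°):
cos H₀ = −tan(-12.4°) tan(+7.002°) = 0.0270, H₀ = 1.5438 rad.
Bracket: H₀ sin φ sin δ + cos φ cos δ sin H₀ = 1.5438×-0.21474×0.12190 + 0.97667×0.99254×0.99964 = -0.040412 + 0.969035 = 0.928623.
Q̄ = (S₀/π) × [bracket] = (1125/π) × 0.928623 = 332.54 W/m².
Ratio Q̄_A / Q̄_B = 218.56 / 332.54 = 0.6572.

Q̄_A / Q̄_B ≈ 0.657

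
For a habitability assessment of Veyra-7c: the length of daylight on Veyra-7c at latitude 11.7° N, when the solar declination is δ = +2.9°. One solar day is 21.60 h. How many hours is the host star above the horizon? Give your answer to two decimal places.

10.87 h

cos H₀ = −tan φ · tan δ = −tan(+11.7°) × tan(+2.900°) = -0.0105, so H₀ = 1.5813 rad = 90.60°.
Daylight = 2H₀/(2π) × 21.60 h = (1.5813/π) × 21.60 = 10.87 h.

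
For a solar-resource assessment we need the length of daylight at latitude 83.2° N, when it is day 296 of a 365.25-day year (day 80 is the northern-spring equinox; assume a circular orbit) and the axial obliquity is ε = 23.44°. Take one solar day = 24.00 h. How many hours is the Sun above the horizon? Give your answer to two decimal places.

Solar longitude: λ_s = 360° × (296 − 80)/365.25 = 212.895°.
sin δ = sin 23.44° × sin 212.895° = -0.21604, so δ = -12.477°.
cos H₀ = −tan φ · tan δ = 1.8556 ≥ 1, so the Sun never rises (polar night) and H₀ = 0.
Daylight = 2H₀/(2π) × 24.00 h = (0.0000/π) × 24.00 = 0.00 h.

0.00 h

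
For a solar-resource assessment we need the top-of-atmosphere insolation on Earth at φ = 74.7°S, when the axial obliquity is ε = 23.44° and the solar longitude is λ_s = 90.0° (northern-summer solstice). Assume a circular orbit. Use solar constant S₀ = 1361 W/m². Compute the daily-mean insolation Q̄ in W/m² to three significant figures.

Q̄ ≈ 0.00 W/m²

Solar declination: sin δ = sin ε · sin λ_s = sin 23.44° × sin 90.0° = 0.39779, so δ = +23.440°.
cos H₀ = −tan(-74.7°) tan(+23.440°) = 1.5849 ≥ 1 ⇒ polar night, H₀ = 0 and Q̄ = 0.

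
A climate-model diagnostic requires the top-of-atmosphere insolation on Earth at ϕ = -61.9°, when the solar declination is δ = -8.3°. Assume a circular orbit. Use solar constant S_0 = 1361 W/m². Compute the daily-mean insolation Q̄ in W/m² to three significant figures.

Q̄ ≈ 296 W/m²

cos h₀ = −tan(-61.9°) tan(-8.300°) = -0.2732, h₀ = 1.8475 rad.
Bracket: h₀ sin ϕ sin δ + cos ϕ cos δ sin h₀ = 1.8475×-0.88213×-0.14436 + 0.47101×0.98953×0.96195 = 0.235269 + 0.448344 = 0.683613.
Q̄ = (S_0/π) × [bracket] = (1361/π) × 0.683613 = 296.2 W/m².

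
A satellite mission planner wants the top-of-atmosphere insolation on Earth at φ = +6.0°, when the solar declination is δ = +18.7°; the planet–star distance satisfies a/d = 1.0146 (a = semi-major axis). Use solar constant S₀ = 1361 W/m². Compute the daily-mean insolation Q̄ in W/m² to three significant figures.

Q̄ ≈ 444 W/m²

cos H₀ = −tan(+6.0°) tan(+18.700°) = -0.0356, H₀ = 1.6064 rad.
Bracket: H₀ sin φ sin δ + cos φ cos δ sin H₀ = 1.6064×0.10453×0.32061 + 0.99452×0.94721×0.99937 = 0.053836 + 0.941426 = 0.995262.
Inverse-square distance factor (a/d)² = 1.0146² = 1.029413.
Q̄ = (S₀/π) × 1.029413 × [bracket] = (1361/π) × 1.029413 × 0.995262 = 443.8 W/m².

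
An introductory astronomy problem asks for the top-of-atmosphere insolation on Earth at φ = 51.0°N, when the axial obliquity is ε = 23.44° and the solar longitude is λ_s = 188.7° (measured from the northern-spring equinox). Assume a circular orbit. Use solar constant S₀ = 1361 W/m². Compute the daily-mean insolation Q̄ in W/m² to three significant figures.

Solar declination: sin δ = sin ε · sin λ_s = sin 23.44° × sin 188.7° = -0.06017, so δ = -3.450°.
cos H₀ = −tan(+51.0°) tan(-3.450°) = 0.0744, H₀ = 1.4963 rad.
Bracket: H₀ sin φ sin δ + cos φ cos δ sin H₀ = 1.4963×0.77715×-0.06017 + 0.62932×0.99819×0.99723 = -0.069969 + 0.626441 = 0.556472.
Q̄ = (S₀/π) × [bracket] = (1361/π) × 0.556472 = 241.1 W/m².

Q̄ ≈ 241 W/m²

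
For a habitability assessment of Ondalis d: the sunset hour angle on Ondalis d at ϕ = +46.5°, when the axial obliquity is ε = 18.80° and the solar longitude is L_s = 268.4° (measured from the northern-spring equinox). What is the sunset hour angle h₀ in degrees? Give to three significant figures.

h₀ = 69.0°

Solar declination: sin δ = sin ε · sin L_s = sin 18.80° × sin 268.4° = -0.32214, so δ = -18.792°.
cos h₀ = −tan ϕ · tan δ = −tan(+46.5°) × tan(-18.792°) = 0.3586, so h₀ = 1.2041 rad = 68.99°.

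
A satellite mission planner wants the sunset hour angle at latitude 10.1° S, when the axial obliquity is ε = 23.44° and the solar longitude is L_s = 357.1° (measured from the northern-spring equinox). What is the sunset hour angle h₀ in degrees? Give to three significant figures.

h₀ = 90.2°

Solar declination: sin δ = sin ε · sin L_s = sin 23.44° × sin 357.1° = -0.02013, so δ = -1.153°.
cos h₀ = −tan ϕ · tan δ = −tan(-10.1°) × tan(-1.153°) = -0.0036, so h₀ = 1.5744 rad = 90.21°.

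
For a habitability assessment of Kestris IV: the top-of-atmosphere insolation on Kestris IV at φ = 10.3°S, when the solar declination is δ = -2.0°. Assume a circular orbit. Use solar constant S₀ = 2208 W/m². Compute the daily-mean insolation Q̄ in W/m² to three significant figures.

Q̄ ≈ 698 W/m²

cos H₀ = −tan(-10.3°) tan(-2.000°) = -0.0063, H₀ = 1.5771 rad.
Bracket: H₀ sin φ sin δ + cos φ cos δ sin H₀ = 1.5771×-0.17880×-0.03490 + 0.98389×0.99939×0.99998 = 0.009841 + 0.983270 = 0.993111.
Q̄ = (S₀/π) × [bracket] = (2208/π) × 0.993111 = 698.0 W/m².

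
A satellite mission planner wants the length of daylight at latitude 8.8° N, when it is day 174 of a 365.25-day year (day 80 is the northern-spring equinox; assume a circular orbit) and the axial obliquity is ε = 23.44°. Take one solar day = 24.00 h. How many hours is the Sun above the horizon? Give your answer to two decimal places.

12.51 h

Solar longitude: λ_s = 360° × (174 − 80)/365.25 = 92.649°.
sin δ = sin 23.44° × sin 92.649° = 0.39736, so δ = +23.413°.
cos H₀ = −tan φ · tan δ = −tan(+8.8°) × tan(+23.413°) = -0.0670, so H₀ = 1.6379 rad = 93.84°.
Daylight = 2H₀/(2π) × 24.00 h = (1.6379/π) × 24.00 = 12.51 h.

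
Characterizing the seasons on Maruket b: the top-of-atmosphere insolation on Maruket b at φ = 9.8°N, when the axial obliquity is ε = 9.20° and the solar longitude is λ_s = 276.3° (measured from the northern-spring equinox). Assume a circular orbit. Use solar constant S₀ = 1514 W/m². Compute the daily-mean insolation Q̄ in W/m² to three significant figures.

Q̄ ≈ 449 W/m²

Solar declination: sin δ = sin ε · sin λ_s = sin 9.20° × sin 276.3° = -0.15892, so δ = -9.144°.
cos H₀ = −tan(+9.8°) tan(-9.144°) = 0.0278, H₀ = 1.5430 rad.
Bracket: H₀ sin φ sin δ + cos φ cos δ sin H₀ = 1.5430×0.17021×-0.15892 + 0.98541×0.98729×0.99961 = -0.041738 + 0.972506 = 0.930768.
Q̄ = (S₀/π) × [bracket] = (1514/π) × 0.930768 = 448.6 W/m².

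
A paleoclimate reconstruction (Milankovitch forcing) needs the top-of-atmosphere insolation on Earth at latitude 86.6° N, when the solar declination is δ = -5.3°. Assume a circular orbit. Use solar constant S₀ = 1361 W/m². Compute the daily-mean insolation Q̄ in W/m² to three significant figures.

cos H₀ = −tan(+86.6°) tan(-5.300°) = 1.5614 ≥ 1 ⇒ polar night, H₀ = 0 and Q̄ = 0.

Q̄ ≈ 0.00 W/m²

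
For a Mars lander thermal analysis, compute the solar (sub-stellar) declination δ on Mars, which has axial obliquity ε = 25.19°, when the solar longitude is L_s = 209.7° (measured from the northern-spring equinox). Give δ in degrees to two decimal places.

δ = -12.17°

sin δ = sin ε · sin L_s = sin 25.19° × sin 209.7° = -0.210878.
δ = arcsin(-0.210878) = -12.17°.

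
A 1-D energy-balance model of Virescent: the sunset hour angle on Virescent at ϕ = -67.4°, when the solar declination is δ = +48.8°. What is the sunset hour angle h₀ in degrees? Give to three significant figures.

cos h₀ = −tan ϕ · tan δ = 2.7442 ≥ 1, so the host star never rises (polar night) and h₀ = 0.

h₀ = 0.00°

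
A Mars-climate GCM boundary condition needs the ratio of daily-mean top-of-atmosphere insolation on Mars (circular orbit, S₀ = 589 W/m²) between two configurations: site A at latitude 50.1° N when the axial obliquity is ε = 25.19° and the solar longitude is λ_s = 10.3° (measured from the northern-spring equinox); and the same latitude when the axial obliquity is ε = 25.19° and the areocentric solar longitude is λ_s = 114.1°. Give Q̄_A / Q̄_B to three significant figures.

— Configuration A (φ=+50.1°):
Solar declination: sin δ = sin ε · sin λ_s = sin 25.19° × sin 10.3° = 0.07610, so δ = +4.365°.
cos H₀ = −tan(+50.1°) tan(+4.365°) = -0.0913, H₀ = 1.6622 rad.
Bracket: H₀ sin φ sin δ + cos φ cos δ sin H₀ = 1.6622×0.76717×0.07610 + 0.64145×0.99710×0.99583 = 0.097042 + 0.636923 = 0.733965.
Q̄ = (S₀/π) × [bracket] = (589/π) × 0.733965 = 137.61 W/m².
— Configuration B (φ=+50.1°):
sin δ = sin 25.19° × sin 114.1° = 0.38852, so δ = +22.863°.
cos H₀ = −tan(+50.1°) tan(+22.863°) = -0.5043, H₀ = 2.0993 rad.
Bracket: H₀ sin φ sin δ + cos φ cos δ sin H₀ = 2.0993×0.76717×0.38852 + 0.64145×0.92144×0.86354 = 0.625719 + 0.510402 = 1.136121.
Q̄ = (S₀/π) × [bracket] = (589/π) × 1.136121 = 213.01 W/m².
Ratio Q̄_A / Q̄_B = 137.61 / 213.01 = 0.6460.

Q̄_A / Q̄_B ≈ 0.646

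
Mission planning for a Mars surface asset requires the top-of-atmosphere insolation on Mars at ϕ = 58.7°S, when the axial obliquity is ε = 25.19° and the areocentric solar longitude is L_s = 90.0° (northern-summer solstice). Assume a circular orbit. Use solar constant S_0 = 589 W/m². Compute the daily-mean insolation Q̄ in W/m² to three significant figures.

sin δ = sin 25.19° × sin 90.0° = 0.42562, so δ = +25.190°.
cos h₀ = −tan(-58.7°) tan(+25.190°) = 0.7736, h₀ = 0.6863 rad.
Bracket: h₀ sin ϕ sin δ + cos ϕ cos δ sin h₀ = 0.6863×-0.85446×0.42562 + 0.51952×0.90490×0.63368 = -0.249590 + 0.297902 = 0.048312.
Q̄ = (S_0/π) × [bracket] = (589/π) × 0.048312 = 9.058 W/m².

Q̄ ≈ 9.06 W/m²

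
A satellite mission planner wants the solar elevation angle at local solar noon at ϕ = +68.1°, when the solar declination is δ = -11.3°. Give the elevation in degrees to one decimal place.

10.6°

At local noon the hour angle is zero, so the zenith angle equals |ϕ − δ| = |+68.1° − (-11.300°)| = 79.400°.
Elevation = 90° − 79.400° = 10.6°.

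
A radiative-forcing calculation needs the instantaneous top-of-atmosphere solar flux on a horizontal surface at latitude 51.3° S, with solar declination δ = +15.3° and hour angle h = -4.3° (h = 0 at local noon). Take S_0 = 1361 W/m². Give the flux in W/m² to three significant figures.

538 W/m²

cos θ_z = sin ϕ sin δ + cos ϕ cos δ cos h = -0.205935 + 0.601385 = 0.395450.
Flux = S_0 · cos θ_z = 1361 × 0.395450 = 538.2 W/m².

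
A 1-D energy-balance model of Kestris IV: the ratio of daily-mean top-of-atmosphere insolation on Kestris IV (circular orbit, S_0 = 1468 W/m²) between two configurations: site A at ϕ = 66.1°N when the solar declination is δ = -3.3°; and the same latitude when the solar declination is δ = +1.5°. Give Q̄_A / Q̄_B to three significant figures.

— Configuration A (ϕ=+66.1°):
cos h₀ = −tan(+66.1°) tan(-3.300°) = 0.1301, h₀ = 1.4403 rad.
Bracket: h₀ sin ϕ sin δ + cos ϕ cos δ sin h₀ = 1.4403×0.91425×-0.05756 + 0.40514×0.99834×0.99150 = -0.075795 + 0.401029 = 0.325234.
Q̄ = (S_0/π) × [bracket] = (1468/π) × 0.325234 = 151.97 W/m².
— Configuration B (ϕ=+66.1°):
cos h₀ = −tan(+66.1°) tan(+1.500°) = -0.0591, h₀ = 1.6299 rad.
Bracket: h₀ sin ϕ sin δ + cos ϕ cos δ sin h₀ = 1.6299×0.91425×0.02618 + 0.40514×0.99966×0.99825 = 0.039012 + 0.404293 = 0.443305.
Q̄ = (S_0/π) × [bracket] = (1468/π) × 0.443305 = 207.15 W/m².
Ratio Q̄_A / Q̄_B = 151.97 / 207.15 = 0.7336.

Q̄_A / Q̄_B ≈ 0.734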